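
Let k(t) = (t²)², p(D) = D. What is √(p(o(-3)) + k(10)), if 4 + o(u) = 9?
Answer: √10005 ≈ 100.03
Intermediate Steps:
o(u) = 5 (o(u) = -4 + 9 = 5)
k(t) = t⁴
√(p(o(-3)) + k(10)) = √(5 + 10⁴) = √(5 + 10000) = √10005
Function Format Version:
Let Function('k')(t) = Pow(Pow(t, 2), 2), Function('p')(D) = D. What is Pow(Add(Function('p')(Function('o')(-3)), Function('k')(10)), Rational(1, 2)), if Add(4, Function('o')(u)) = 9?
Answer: Pow(10005, Rational(1, 2)) ≈ 100.03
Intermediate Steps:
Function('o')(u) = 5 (Function('o')(u) = Add(-4, 9) = 5)
Function('k')(t) = Pow(t, 4)
Pow(Add(Function('p')(Function('o')(-3)), Function('k')(10)), Rational(1, 2)) = Pow(Add(5, Pow(10, 4)), Rational(1, 2)) = Pow(Add(5, 10000), Rational(1, 2)) = Pow(10005, Rational(1, 2))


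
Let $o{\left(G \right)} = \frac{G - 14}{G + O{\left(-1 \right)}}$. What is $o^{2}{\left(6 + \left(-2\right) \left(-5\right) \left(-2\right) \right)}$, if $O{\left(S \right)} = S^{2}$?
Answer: $\frac{784}{169} \approx 4.6391$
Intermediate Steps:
$o{\left(G \right)} = \frac{-14 + G}{1 + G}$ ($o{\left(G \right)} = \frac{G - 14}{G + \left(-1\right)^{2}} = \frac{-14 + G}{G + 1} = \frac{-14 + G}{1 + G}$)
$o^{2}{\left(6 + \left(-2\right) \left(-5\right) \left(-2\right) \right)} = \left(\frac{-14 + \left(6 + \left(-2\right) \left(-5\right) \left(-2\right)\right)}{1 + \left(6 + \left(-2\right) \left(-5\right) \left(-2\right)\right)}\right)^{2} = \left(\frac{-14 + \left(6 + 10 \left(-2\right)\right)}{1 + \left(6 + 10 \left(-2\right)\right)}\right)^{2} = \left(\frac{-14 + \left(6 - 20\right)}{1 + \left(6 - 20\right)}\right)^{2} = \left(\frac{-14 - 14}{1 - 14}\right)^{2} = \left(\frac{1}{-13} \left(-28\right)\right)^{2} = \left(\left(- \frac{1}{13}\right) \left(-28\right)\right)^{2} = \left(\frac{28}{13}\right)^{2} = \frac{784}{169}$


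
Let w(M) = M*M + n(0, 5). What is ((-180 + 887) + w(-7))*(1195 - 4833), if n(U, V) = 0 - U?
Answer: -2750328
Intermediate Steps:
n(U, V) = -U
w(M) = M**2 (w(M) = M*M - 1*0 = M**2 + 0 = M**2)
((-180 + 887) + w(-7))*(1195 - 4833) = ((-180 + 887) + (-7)**2)*(1195 - 4833) = (707 + 49)*(-3638) = 756*(-3638) = -2750328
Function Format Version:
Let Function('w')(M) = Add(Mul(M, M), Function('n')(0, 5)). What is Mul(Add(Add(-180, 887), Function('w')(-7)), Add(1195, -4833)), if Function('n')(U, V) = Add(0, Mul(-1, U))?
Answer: -2750328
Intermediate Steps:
Function('n')(U, V) = Mul(-1, U)
Function('w')(M) = Pow(M, 2) (Function('w')(M) = Add(Mul(M, M), Mul(-1, 0)) = Add(Pow(M, 2), 0) = Pow(M, 2))
Mul(Add(Add(-180, 887), Function('w')(-7)), Add(1195, -4833)) = Mul(Add(Add(-180, 887), Pow(-7, 2)), Add(1195, -4833)) = Mul(Add(707, 49), -3638) = Mul(756, -3638) = -2750328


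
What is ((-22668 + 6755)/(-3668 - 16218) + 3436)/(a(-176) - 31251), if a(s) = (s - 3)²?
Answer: 68344209/15709940 ≈ 4.3504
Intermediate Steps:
a(s) = (-3 + s)²
((-22668 + 6755)/(-3668 - 16218) + 3436)/(a(-176) - 31251) = ((-22668 + 6755)/(-3668 - 16218) + 3436)/((-3 - 176)² - 31251) = (-15913/(-19886) + 3436)/((-179)² - 31251) = (-15913*(-1/19886) + 3436)/(32041 - 31251) = (15913/19886 + 3436)/790 = (68344209/19886)*(1/790) = 68344209/15709940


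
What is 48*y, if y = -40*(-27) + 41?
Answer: 53808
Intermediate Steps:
y = 1121 (y = 1080 + 41 = 1121)
48*y = 48*1121 = 53808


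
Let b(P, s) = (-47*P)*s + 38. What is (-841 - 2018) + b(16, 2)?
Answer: -4325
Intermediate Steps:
b(P, s) = 38 - 47*P*s (b(P, s) = -47*P*s + 38 = 38 - 47*P*s)
(-841 - 2018) + b(16, 2) = (-841 - 2018) + (38 - 47*16*2) = -2859 + (38 - 1504) = -2859 - 1466 = -4325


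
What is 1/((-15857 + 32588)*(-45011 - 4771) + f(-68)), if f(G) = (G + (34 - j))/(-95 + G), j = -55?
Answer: -163/135763130667 ≈ -1.2006e-9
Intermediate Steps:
f(G) = (89 + G)/(-95 + G) (f(G) = (G + (34 - 1*(-55)))/(-95 + G) = (G + (34 + 55))/(-95 + G) = (G + 89)/(-95 + G) = (89 + G)/(-95 + G))
1/((-15857 + 32588)*(-45011 - 4771) + f(-68)) = 1/((-15857 + 32588)*(-45011 - 4771) + (89 - 68)/(-95 - 68)) = 1/(16731*(-49782) + 21/(-163)) = 1/(-832902642 - 1/163*21) = 1/(-832902642 - 21/163) = 1/(-135763130667/163) = -163/135763130667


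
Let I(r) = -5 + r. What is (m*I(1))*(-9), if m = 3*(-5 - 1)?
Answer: -648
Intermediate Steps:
m = -18 (m = 3*(-6) = -18)
(m*I(1))*(-9) = -18*(-5 + 1)*(-9) = -18*(-4)*(-9) = 72*(-9) = -648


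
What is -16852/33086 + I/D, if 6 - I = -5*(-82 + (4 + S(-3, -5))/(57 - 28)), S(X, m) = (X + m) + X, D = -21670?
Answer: -5100754387/10396117490 ≈ -0.49064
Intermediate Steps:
S(X, m) = m + 2*X
I = -11751/29 (I = 6 - (-5)*(-82 + (4 + (-5 + 2*(-3)))/(57 - 28)) = 6 - (-5)*(-82 + (4 + (-5 - 6))/29) = 6 - (-5)*(-82 + (4 - 11)*(1/29)) = 6 - (-5)*(-82 - 7*1/29) = 6 - (-5)*(-82 - 7/29) = 6 - (-5)*(-2385)/29 = 6 - 1*11925/29 = 6 - 11925/29 = -11751/29 ≈ -405.21)
-16852/33086 + I/D = -16852/33086 - 11751/29/(-21670) = -16852*1/33086 - 11751/29*(-1/21670) = -8426/16543 + 11751/628430 = -5100754387/10396117490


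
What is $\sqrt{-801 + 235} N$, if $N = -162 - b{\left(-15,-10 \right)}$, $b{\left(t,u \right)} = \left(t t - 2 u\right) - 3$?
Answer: $- 404 i \sqrt{566} \approx - 9611.5 i$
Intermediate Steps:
$b{\left(t,u \right)} = -3 + t^{2} - 2 u$ ($b{\left(t,u \right)} = \left(t^{2} - 2 u\right) - 3 = -3 + t^{2} - 2 u$)
$N = -404$ ($N = -162 - \left(-3 + \left(-15\right)^{2} - -20\right) = -162 - \left(-3 + 225 + 20\right) = -162 - 242 = -404$)
$\sqrt{-801 + 235} N = \sqrt{-801 + 235} \left(-404\right) = \sqrt{-566} \left(-404\right) = i \sqrt{566} \left(-404\right) = - 404 i \sqrt{566}$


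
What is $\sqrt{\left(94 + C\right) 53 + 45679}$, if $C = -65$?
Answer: $4 \sqrt{2951} \approx 217.29$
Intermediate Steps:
$\sqrt{\left(94 + C\right) 53 + 45679} = \sqrt{\left(94 - 65\right) 53 + 45679} = \sqrt{29 \cdot 53 + 45679} = \sqrt{1537 + 45679} = \sqrt{47216} = 4 \sqrt{2951}$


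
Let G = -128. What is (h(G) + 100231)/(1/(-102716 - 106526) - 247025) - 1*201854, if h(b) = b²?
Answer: -10433454972320384/51688005051 ≈ -2.0185e+5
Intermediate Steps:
(h(G) + 100231)/(1/(-102716 - 106526) - 247025) - 1*201854 = ((-128)² + 100231)/(1/(-102716 - 106526) - 247025) - 1*201854 = (16384 + 100231)/(1/(-209242) - 247025) - 201854 = 116615/(-1/209242 - 247025) - 201854 = 116615/(-51688005051/209242) - 201854 = 116615*(-209242/51688005051) - 201854 = -24400755830/51688005051 - 201854 = -10433454972320384/51688005051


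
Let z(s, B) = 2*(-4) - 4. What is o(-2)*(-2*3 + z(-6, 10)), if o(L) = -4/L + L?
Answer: 0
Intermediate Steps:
o(L) = L - 4/L
z(s, B) = -12 (z(s, B) = -8 - 4 = -12)
o(-2)*(-2*3 + z(-6, 10)) = (-2 - 4/(-2))*(-2*3 - 12) = (-2 - 4*(-1/2))*(-6 - 12) = (-2 + 2)*(-18) = 0*(-18) = 0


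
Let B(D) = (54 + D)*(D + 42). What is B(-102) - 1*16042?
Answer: -13162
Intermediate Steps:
B(D) = (42 + D)*(54 + D) (B(D) = (54 + D)*(42 + D) = (42 + D)*(54 + D))
B(-102) - 1*16042 = (2268 + (-102)² + 96*(-102)) - 1*16042 = (2268 + 10404 - 9792) - 16042 = 2880 - 16042 = -13162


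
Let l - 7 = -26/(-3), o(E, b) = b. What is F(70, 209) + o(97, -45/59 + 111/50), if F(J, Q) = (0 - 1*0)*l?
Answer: 4299/2950 ≈ 1.4573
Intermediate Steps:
l = 47/3 (l = 7 - 26/(-3) = 7 - 26*(-1/3) = 7 + 26/3 = 47/3 ≈ 15.667)
F(J, Q) = 0 (F(J, Q) = (0 - 1*0)*(47/3) = (0 + 0)*(47/3) = 0*(47/3) = 0)
F(70, 209) + o(97, -45/59 + 111/50) = 0 + (-45/59 + 111/50) = 0 + 4299/2950 = 4299/2950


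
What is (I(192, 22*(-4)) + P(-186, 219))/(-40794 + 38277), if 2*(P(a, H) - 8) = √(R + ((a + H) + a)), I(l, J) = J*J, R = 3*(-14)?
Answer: -2584/839 - I*√195/5034 ≈ -3.0799 - 0.002774*I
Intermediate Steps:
R = -42
I(l, J) = J²
P(a, H) = 8 + √(-42 + H + 2*a)/2 (P(a, H) = 8 + √(-42 + ((a + H) + a))/2 = 8 + √(-42 + ((H + a) + a))/2 = 8 + √(-42 + (H + 2*a))/2 = 8 + √(-42 + H + 2*a)/2)
(I(192, 22*(-4)) + P(-186, 219))/(-40794 + 38277) = ((22*(-4))² + (8 + √(-42 + 219 + 2*(-186))/2))/(-40794 + 38277) = ((-88)² + (8 + √(-42 + 219 - 372)/2))/(-2517) = (7744 + (8 + √(-195)/2))*(-1/2517) = (7744 + (8 + (I*√195)/2))*(-1/2517) = (7744 + (8 + I*√195/2))*(-1/2517) = (7752 + I*√195/2)*(-1/2517) = -2584/839 - I*√195/5034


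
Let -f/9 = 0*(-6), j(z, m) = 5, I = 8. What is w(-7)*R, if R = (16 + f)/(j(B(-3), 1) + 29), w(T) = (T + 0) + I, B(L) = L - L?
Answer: 8/17 ≈ 0.47059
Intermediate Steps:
B(L) = 0
w(T) = 8 + T (w(T) = (T + 0) + 8 = T + 8 = 8 + T)
f = 0 (f = -0*(-6) = -9*0 = 0)
R = 8/17 (R = (16 + 0)/(5 + 29) = 16/34 = 16*(1/34) = 8/17 ≈ 0.47059)
w(-7)*R = (8 - 7)*(8/17) = 1*(8/17) = 8/17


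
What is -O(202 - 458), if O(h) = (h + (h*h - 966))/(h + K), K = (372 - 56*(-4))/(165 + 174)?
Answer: 10901223/43094 ≈ 252.96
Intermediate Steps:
K = 596/339 (K = (372 + 224)/339 = 596*(1/339) = 596/339 ≈ 1.7581)
O(h) = (-966 + h + h²)/(596/339 + h) (O(h) = (h + (h*h - 966))/(h + 596/339) = (h + (h² - 966))/(596/339 + h) = (h + (-966 + h²))/(596/339 + h) = (-966 + h + h²)/(596/339 + h))
-O(202 - 458) = -339*(-966 + (202 - 458) + (202 - 458)²)/(596 + 339*(202 - 458)) = -339*(-966 - 256 + (-256)²)/(596 + 339*(-256)) = -339*(-966 - 256 + 65536)/(596 - 86784) = -339*64314/(-86188) = -339*(-1)*64314/86188 = -1*(-10901223/43094) = 10901223/43094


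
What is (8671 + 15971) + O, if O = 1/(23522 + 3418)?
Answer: 663855481/26940 ≈ 24642.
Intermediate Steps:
O = 1/26940 ≈ 3.7120e-5
(8671 + 15971) + O = (8671 + 15971) + 1/26940 = 24642 + 1/26940 = 663855481/26940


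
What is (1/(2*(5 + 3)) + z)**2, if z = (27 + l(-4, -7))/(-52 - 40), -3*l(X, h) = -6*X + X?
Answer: 30625/1218816 ≈ 0.025127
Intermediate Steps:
l(X, h) = 5*X/3 (l(X, h) = -(-6*X + X)/3 = -(-5)*X/3 = 5*X/3)
z = -61/276 (z = (27 + (5/3)*(-4))/(-52 - 40) = (27 - 20/3)/(-92) = (61/3)*(-1/92) = -61/276 ≈ -0.22101)
(1/(2*(5 + 3)) + z)**2 = (1/(2*(5 + 3)) - 61/276)**2 = (1/(2*8) - 61/276)**2 = (1/16 - 61/276)**2 = (-175/1104)**2 = 30625/1218816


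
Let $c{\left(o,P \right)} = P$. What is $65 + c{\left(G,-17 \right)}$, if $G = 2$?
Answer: $48$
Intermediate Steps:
$65 + c{\left(G,-17 \right)} = 65 - 17 = 48$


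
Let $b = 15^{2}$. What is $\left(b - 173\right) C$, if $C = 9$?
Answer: $468$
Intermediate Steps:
$b = 225$
$\left(b - 173\right) C = \left(225 - 173\right) 9 = 52 \cdot 9 = 468$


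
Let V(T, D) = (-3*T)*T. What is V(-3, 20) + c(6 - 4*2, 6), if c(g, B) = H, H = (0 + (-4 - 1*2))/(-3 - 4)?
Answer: -183/7 ≈ -26.143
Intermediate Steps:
V(T, D) = -3*T²
H = 6/7 (H = (0 + (-4 - 2))/(-7) = (0 - 6)*(-⅐) = -6*(-⅐) = 6/7 ≈ 0.85714)
c(g, B) = 6/7
V(-3, 20) + c(6 - 4*2, 6) = -3*(-3)² + 6/7 = -3*9 + 6/7 = -27 + 6/7 = -183/7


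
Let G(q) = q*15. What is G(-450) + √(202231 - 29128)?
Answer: -6750 + √173103 ≈ -6333.9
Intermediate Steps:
G(q) = 15*q
G(-450) + √(202231 - 29128) = 15*(-450) + √(202231 - 29128) = -6750 + √173103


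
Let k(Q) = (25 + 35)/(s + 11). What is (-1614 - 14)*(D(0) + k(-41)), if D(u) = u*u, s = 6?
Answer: -97680/17 ≈ -5745.9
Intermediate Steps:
D(u) = u**2
k(Q) = 60/17 (k(Q) = (25 + 35)/(6 + 11) = 60/17)
(-1614 - 14)*(D(0) + k(-41)) = (-1614 - 14)*(0**2 + 60/17) = -1628*(0 + 60/17) = -1628*60/17 = -97680/17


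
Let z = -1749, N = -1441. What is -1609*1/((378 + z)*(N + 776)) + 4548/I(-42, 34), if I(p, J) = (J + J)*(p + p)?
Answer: -49472267/61996620 ≈ -0.79798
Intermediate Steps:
I(p, J) = 4*J*p (I(p, J) = (2*J)*(2*p) = 4*J*p)
-1609*1/((378 + z)*(N + 776)) + 4548/I(-42, 34) = -1609*1/((-1441 + 776)*(378 - 1749)) + 4548/((4*34*(-42))) = -1609/((-665*(-1371))) + 4548/(-5712) = -1609/911715 + 4548*(-1/5712) = -1609*1/911715 - 379/476 = -1609/911715 - 379/476 = -49472267/61996620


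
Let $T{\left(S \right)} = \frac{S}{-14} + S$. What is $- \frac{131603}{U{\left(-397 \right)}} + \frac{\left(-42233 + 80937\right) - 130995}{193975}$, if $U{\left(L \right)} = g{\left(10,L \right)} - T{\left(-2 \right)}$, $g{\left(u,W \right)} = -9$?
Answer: $\frac{7147569157}{387950} \approx 18424.0$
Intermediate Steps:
$T{\left(S \right)} = \frac{13 S}{14}$ ($T{\left(S \right)} = - \frac{S}{14} + S = \frac{13 S}{14}$)
$U{\left(L \right)} = - \frac{50}{7}$ ($U{\left(L \right)} = -9 - \frac{13}{14} \left(-2\right) = -9 - - \frac{13}{7} = -9 + \frac{13}{7} = - \frac{50}{7}$)
$- \frac{131603}{U{\left(-397 \right)}} + \frac{\left(-42233 + 80937\right) - 130995}{193975} = - \frac{131603}{- \frac{50}{7}} + \frac{\left(-42233 + 80937\right) - 130995}{193975} = \left(-131603\right) \left(- \frac{7}{50}\right) + \left(38704 - 130995\right) \frac{1}{193975} = \frac{921221}{50} - \frac{92291}{193975} = \frac{7147569157}{387950}$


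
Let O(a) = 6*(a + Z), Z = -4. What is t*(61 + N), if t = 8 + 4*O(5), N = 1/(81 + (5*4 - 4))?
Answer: 189376/97 ≈ 1952.3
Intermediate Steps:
O(a) = -24 + 6*a (O(a) = 6*(a - 4) = 6*(-4 + a) = -24 + 6*a)
N = 1/97 (N = 1/(81 + (20 - 4)) = 1/(81 + 16) = 1/97 ≈ 0.010309)
t = 32 (t = 8 + 4*(-24 + 6*5) = 8 + 4*(-24 + 30) = 8 + 4*6 = 8 + 24 = 32)
t*(61 + N) = 32*(61 + 1/97) = 32*(5918/97) = 189376/97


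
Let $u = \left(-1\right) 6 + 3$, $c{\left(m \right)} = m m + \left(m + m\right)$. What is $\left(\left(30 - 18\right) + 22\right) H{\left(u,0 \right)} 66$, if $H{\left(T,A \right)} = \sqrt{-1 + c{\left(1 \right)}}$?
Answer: $2244 \sqrt{2} \approx 3173.5$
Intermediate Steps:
$c{\left(m \right)} = m^{2} + 2 m$
$u = -3$ ($u = -6 + 3 = -3$)
$H{\left(T,A \right)} = \sqrt{2}$ ($H{\left(T,A \right)} = \sqrt{-1 + 1 \left(2 + 1\right)} = \sqrt{-1 + 1 \cdot 3} = \sqrt{-1 + 3} = \sqrt{2}$)
$\left(\left(30 - 18\right) + 22\right) H{\left(u,0 \right)} 66 = \left(\left(30 - 18\right) + 22\right) \sqrt{2} \cdot 66 = \left(12 + 22\right) \sqrt{2} \cdot 66 = 34 \sqrt{2} \cdot 66 = 2244 \sqrt{2}$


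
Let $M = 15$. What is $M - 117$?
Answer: $-102$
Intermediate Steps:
$M - 117 = 15 - 117 = -102$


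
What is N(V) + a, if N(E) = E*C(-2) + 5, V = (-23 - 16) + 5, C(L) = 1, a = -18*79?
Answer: -1451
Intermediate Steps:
a = -1422
V = -34 (V = -39 + 5 = -34)
N(E) = 5 + E (N(E) = E*1 + 5 = E + 5 = 5 + E)
N(V) + a = (5 - 34) - 1422 = -29 - 1422 = -1451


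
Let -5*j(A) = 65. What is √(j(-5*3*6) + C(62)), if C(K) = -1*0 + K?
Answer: 7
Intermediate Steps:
C(K) = K (C(K) = 0 + K = K)
j(A) = -13 (j(A) = -⅕*65 = -13)
√(j(-5*3*6) + C(62)) = √(-13 + 62) = √49 = 7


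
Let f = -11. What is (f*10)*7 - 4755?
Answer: -5525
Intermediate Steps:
(f*10)*7 - 4755 = -11*10*7 - 4755 = -110*7 - 4755 = -770 - 4755 = -5525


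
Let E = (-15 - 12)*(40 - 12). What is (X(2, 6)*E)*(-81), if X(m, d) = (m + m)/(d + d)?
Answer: 20412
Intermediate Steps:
X(m, d) = m/d (X(m, d) = (2*m)/((2*d)) = (2*m)*(1/(2*d)) = m/d)
E = -756 (E = -27*28 = -756)
(X(2, 6)*E)*(-81) = ((2/6)*(-756))*(-81) = ((2*(⅙))*(-756))*(-81) = ((⅓)*(-756))*(-81) = -252*(-81) = 20412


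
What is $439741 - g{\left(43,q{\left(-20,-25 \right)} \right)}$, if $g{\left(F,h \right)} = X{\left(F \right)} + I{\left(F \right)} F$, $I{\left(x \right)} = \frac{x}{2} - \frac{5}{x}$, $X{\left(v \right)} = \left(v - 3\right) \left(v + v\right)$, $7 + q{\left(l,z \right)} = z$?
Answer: $\frac{870763}{2} \approx 4.3538 \cdot 10^{5}$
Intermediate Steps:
$q{\left(l,z \right)} = -7 + z$
$X{\left(v \right)} = 2 v \left(-3 + v\right)$ ($X{\left(v \right)} = \left(-3 + v\right) 2 v = 2 v \left(-3 + v\right)$)
$I{\left(x \right)} = \frac{x}{2} - \frac{5}{x}$ ($I{\left(x \right)} = x \frac{1}{2} - \frac{5}{x} = \frac{x}{2} - \frac{5}{x}$)
$g{\left(F,h \right)} = F \left(\frac{F}{2} - \frac{5}{F}\right) + 2 F \left(-3 + F\right)$ ($g{\left(F,h \right)} = 2 F \left(-3 + F\right) + \left(\frac{F}{2} - \frac{5}{F}\right) F = 2 F \left(-3 + F\right) + F \left(\frac{F}{2} - \frac{5}{F}\right) = F \left(\frac{F}{2} - \frac{5}{F}\right) + 2 F \left(-3 + F\right)$)
$439741 - g{\left(43,q{\left(-20,-25 \right)} \right)} = 439741 - \left(-5 - 258 + \frac{5 \cdot 43^{2}}{2}\right) = 439741 - \left(-5 - 258 + \frac{5}{2} \cdot 1849\right) = 439741 - \left(-5 - 258 + \frac{9245}{2}\right) = 439741 - \frac{8719}{2} = \frac{870763}{2}$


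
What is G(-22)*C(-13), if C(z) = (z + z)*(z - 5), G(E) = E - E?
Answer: 0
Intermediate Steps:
G(E) = 0
C(z) = 2*z*(-5 + z) (C(z) = (2*z)*(-5 + z) = 2*z*(-5 + z))
G(-22)*C(-13) = 0*(2*(-13)*(-5 - 13)) = 0*(2*(-13)*(-18)) = 0*468 = 0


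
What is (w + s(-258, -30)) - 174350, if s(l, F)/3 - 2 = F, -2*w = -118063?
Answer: -230805/2 ≈ -1.1540e+5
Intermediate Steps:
w = 118063/2 (w = -½*(-118063) = 118063/2 ≈ 59032.)
s(l, F) = 6 + 3*F
(w + s(-258, -30)) - 174350 = (118063/2 + (6 + 3*(-30))) - 174350 = (118063/2 + (6 - 90)) - 174350 = (118063/2 - 84) - 174350 = 117895/2 - 174350 = -230805/2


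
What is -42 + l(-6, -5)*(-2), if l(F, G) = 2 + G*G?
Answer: -96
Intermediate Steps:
l(F, G) = 2 + G²
-42 + l(-6, -5)*(-2) = -42 + (2 + (-5)²)*(-2) = -42 + (2 + 25)*(-2) = -42 + 27*(-2) = -42 - 54 = -96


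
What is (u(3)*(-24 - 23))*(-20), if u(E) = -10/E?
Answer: -9400/3 ≈ -3133.3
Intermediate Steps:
(u(3)*(-24 - 23))*(-20) = ((-10/3)*(-24 - 23))*(-20) = (-10*1/3*(-47))*(-20) = -10/3*(-47)*(-20) = (470/3)*(-20) = -9400/3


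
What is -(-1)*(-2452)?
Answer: -2452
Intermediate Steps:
-(-1)*(-2452) = -1*2452 = -2452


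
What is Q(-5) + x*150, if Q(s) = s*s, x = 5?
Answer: 775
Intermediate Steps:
Q(s) = s²
Q(-5) + x*150 = (-5)² + 5*150 = 25 + 750 = 775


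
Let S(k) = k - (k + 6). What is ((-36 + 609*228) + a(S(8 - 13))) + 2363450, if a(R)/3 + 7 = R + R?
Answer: 2502209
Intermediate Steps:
S(k) = -6 (S(k) = k - (6 + k) = k + (-6 - k) = -6)
a(R) = -21 + 6*R (a(R) = -21 + 3*(R + R) = -21 + 3*(2*R) = -21 + 6*R)
((-36 + 609*228) + a(S(8 - 13))) + 2363450 = ((-36 + 609*228) + (-21 + 6*(-6))) + 2363450 = ((-36 + 138852) + (-21 - 36)) + 2363450 = (138816 - 57) + 2363450 = 138759 + 2363450 = 2502209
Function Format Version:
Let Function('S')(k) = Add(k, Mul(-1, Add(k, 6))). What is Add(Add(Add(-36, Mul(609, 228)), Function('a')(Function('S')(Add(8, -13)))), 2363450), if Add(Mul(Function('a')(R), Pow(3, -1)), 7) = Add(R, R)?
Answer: 2502209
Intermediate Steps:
Function('S')(k) = -6 (Function('S')(k) = Add(k, Mul(-1, Add(6, k))) = Add(k, Add(-6, Mul(-1, k))) = -6)
Function('a')(R) = Add(-21, Mul(6, R)) (Function('a')(R) = Add(-21, Mul(3, Add(R, R))) = Add(-21, Mul(3, Mul(2, R))) = Add(-21, Mul(6, R)))
Add(Add(Add(-36, Mul(609, 228)), Function('a')(Function('S')(Add(8, -13)))), 2363450) = Add(Add(Add(-36, Mul(609, 228)), Add(-21, Mul(6, -6))), 2363450) = Add(Add(Add(-36, 138852), Add(-21, -36)), 2363450) = Add(Add(138816, -57), 2363450) = Add(138759, 2363450) = 2502209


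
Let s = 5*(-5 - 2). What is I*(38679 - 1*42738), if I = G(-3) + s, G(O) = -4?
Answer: 158301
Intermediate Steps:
s = -35 (s = 5*(-7) = -35)
I = -39 (I = -4 - 35 = -39)
I*(38679 - 1*42738) = -39*(38679 - 1*42738) = -39*(38679 - 42738) = -39*(-4059) = 158301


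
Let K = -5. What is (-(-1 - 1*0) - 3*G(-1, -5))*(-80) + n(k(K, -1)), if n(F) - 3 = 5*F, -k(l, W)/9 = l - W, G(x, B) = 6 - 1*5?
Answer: 343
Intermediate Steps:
G(x, B) = 1 (G(x, B) = 6 - 5 = 1)
k(l, W) = -9*l + 9*W (k(l, W) = -9*(l - W) = -9*l + 9*W)
n(F) = 3 + 5*F
(-(-1 - 1*0) - 3*G(-1, -5))*(-80) + n(k(K, -1)) = (-(-1 - 1*0) - 3*1)*(-80) + (3 + 5*(-9*(-5) + 9*(-1))) = (-(-1 + 0) - 3)*(-80) + (3 + 5*(45 - 9)) = (-1*(-1) - 3)*(-80) + (3 + 5*36) = (1 - 3)*(-80) + (3 + 180) = -2*(-80) + 183 = 160 + 183 = 343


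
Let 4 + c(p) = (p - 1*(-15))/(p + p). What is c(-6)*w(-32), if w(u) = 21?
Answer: -399/4 ≈ -99.750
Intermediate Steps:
c(p) = -4 + (15 + p)/(2*p) (c(p) = -4 + (p - 1*(-15))/(p + p) = -4 + (p + 15)/((2*p)) = -4 + (15 + p)*(1/(2*p)) = -4 + (15 + p)/(2*p))
c(-6)*w(-32) = ((½)*(15 - 7*(-6))/(-6))*21 = ((½)*(-⅙)*(15 + 42))*21 = ((½)*(-⅙)*57)*21 = -19/4*21 = -399/4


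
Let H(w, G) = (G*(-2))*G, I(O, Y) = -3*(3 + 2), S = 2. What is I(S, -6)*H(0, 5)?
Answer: 750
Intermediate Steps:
I(O, Y) = -15 (I(O, Y) = -3*5 = -15)
H(w, G) = -2*G² (H(w, G) = (-2*G)*G = -2*G²)
I(S, -6)*H(0, 5) = -(-30)*5² = -(-30)*25 = -15*(-50) = 750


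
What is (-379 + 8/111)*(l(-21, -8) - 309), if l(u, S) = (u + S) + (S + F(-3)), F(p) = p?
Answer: 14679289/111 ≈ 1.3225e+5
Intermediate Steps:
l(u, S) = -3 + u + 2*S (l(u, S) = (u + S) + (S - 3) = (S + u) + (-3 + S) = -3 + u + 2*S)
(-379 + 8/111)*(l(-21, -8) - 309) = (-379 + 8/111)*((-3 - 21 + 2*(-8)) - 309) = (-379 + 8*(1/111))*((-3 - 21 - 16) - 309) = (-379 + 8/111)*(-40 - 309) = -42061/111*(-349) = 14679289/111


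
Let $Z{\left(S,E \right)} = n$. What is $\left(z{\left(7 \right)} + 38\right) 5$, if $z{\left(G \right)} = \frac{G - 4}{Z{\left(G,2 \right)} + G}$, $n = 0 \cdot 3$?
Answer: $\frac{1345}{7} \approx 192.14$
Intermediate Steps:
$n = 0$
$Z{\left(S,E \right)} = 0$
$z{\left(G \right)} = \frac{-4 + G}{G}$ ($z{\left(G \right)} = \frac{G - 4}{0 + G} = \frac{-4 + G}{G}$)
$\left(z{\left(7 \right)} + 38\right) 5 = \left(\frac{-4 + 7}{7} + 38\right) 5 = \left(\frac{1}{7} \cdot 3 + 38\right) 5 = \left(\frac{3}{7} + 38\right) 5 = \frac{269}{7} \cdot 5 = \frac{1345}{7}$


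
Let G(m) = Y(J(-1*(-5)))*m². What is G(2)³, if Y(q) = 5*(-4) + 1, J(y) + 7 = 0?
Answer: -438976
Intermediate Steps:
J(y) = -7 (J(y) = -7 + 0 = -7)
Y(q) = -19 (Y(q) = -20 + 1 = -19)
G(m) = -19*m²
G(2)³ = (-19*2²)³ = (-19*4)³ = (-76)³ = -438976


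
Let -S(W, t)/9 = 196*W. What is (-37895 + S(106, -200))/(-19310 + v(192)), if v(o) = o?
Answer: 224879/19118 ≈ 11.763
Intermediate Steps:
S(W, t) = -1764*W
(-37895 + S(106, -200))/(-19310 + v(192)) = (-37895 - 1764*106)/(-19310 + 192) = (-37895 - 186984)/(-19118) = -224879*(-1/19118) = 224879/19118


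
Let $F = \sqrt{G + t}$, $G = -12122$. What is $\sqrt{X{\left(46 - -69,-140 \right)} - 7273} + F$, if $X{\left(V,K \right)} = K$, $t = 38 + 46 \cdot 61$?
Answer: $i \left(\sqrt{7413} + \sqrt{9278}\right) \approx 182.42 i$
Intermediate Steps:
$t = 2844$ ($t = 38 + 2806 = 2844$)
$F = i \sqrt{9278}$ ($F = \sqrt{-12122 + 2844} = \sqrt{-9278} = i \sqrt{9278} \approx 96.322 i$)
$\sqrt{X{\left(46 - -69,-140 \right)} - 7273} + F = \sqrt{-140 - 7273} + i \sqrt{9278} = \sqrt{-7413} + i \sqrt{9278} = i \sqrt{7413} + i \sqrt{9278}$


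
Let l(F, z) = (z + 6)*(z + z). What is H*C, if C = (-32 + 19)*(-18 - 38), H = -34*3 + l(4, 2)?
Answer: -50960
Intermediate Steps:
l(F, z) = 2*z*(6 + z) (l(F, z) = (6 + z)*(2*z) = 2*z*(6 + z))
H = -70 (H = -34*3 + 2*2*(6 + 2) = -102 + 2*2*8 = -102 + 32 = -70)
C = 728 (C = -13*(-56) = 728)
H*C = -70*728 = -50960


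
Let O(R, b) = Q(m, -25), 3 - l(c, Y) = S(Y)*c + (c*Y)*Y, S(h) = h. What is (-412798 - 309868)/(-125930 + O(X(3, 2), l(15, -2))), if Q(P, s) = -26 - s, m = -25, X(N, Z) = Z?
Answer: 722666/125931 ≈ 5.7386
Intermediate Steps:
l(c, Y) = 3 - Y*c - c*Y² (l(c, Y) = 3 - (Y*c + (c*Y)*Y) = 3 - (Y*c + (Y*c)*Y) = 3 - (Y*c + c*Y²) = 3 + (-Y*c - c*Y²) = 3 - Y*c - c*Y²)
O(R, b) = -1 (O(R, b) = -26 - 1*(-25) = -26 + 25 = -1)
(-412798 - 309868)/(-125930 + O(X(3, 2), l(15, -2))) = (-412798 - 309868)/(-125930 - 1) = -722666/(-125931) = -722666*(-1/125931) = 722666/125931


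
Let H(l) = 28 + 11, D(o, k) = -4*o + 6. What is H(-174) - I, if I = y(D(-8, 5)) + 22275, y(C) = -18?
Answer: -22218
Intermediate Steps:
D(o, k) = 6 - 4*o
H(l) = 39
I = 22257 (I = -18 + 22275 = 22257)
H(-174) - I = 39 - 1*22257 = 39 - 22257 = -22218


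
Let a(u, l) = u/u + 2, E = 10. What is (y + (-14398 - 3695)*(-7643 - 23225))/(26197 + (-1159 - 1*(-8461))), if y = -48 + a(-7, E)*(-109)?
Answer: 558494349/33499 ≈ 16672.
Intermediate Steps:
a(u, l) = 3 (a(u, l) = 1 + 2 = 3)
y = -375 (y = -48 + 3*(-109) = -48 - 327 = -375)
(y + (-14398 - 3695)*(-7643 - 23225))/(26197 + (-1159 - 1*(-8461))) = (-375 + (-14398 - 3695)*(-7643 - 23225))/(26197 + (-1159 - 1*(-8461))) = (-375 - 18093*(-30868))/(26197 + (-1159 + 8461)) = (-375 + 558494724)/(26197 + 7302) = 558494349/33499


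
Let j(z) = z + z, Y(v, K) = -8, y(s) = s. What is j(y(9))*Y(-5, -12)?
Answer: -144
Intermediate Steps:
j(z) = 2*z
j(y(9))*Y(-5, -12) = (2*9)*(-8) = 18*(-8) = -144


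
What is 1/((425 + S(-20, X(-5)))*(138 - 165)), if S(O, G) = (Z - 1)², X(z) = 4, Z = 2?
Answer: -1/11502 ≈ -8.6941e-5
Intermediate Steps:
S(O, G) = 1 (S(O, G) = (2 - 1)² = 1² = 1)
1/((425 + S(-20, X(-5)))*(138 - 165)) = 1/((425 + 1)*(138 - 165)) = 1/(426*(-27)) = 1/(-11502) = -1/11502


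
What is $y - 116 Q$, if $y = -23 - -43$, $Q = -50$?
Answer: $5820$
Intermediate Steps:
$y = 20$ ($y = -23 + 43 = 20$)
$y - 116 Q = 20 - -5800 = 20 + 5800 = 5820$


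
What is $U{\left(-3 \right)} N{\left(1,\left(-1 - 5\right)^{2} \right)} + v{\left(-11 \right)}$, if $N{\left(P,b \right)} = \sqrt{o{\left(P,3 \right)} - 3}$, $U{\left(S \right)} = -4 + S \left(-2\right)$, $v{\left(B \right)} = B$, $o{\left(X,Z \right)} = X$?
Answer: $-11 + 2 i \sqrt{2} \approx -11.0 + 2.8284 i$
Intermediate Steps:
$U{\left(S \right)} = -4 - 2 S$
$N{\left(P,b \right)} = \sqrt{-3 + P}$ ($N{\left(P,b \right)} = \sqrt{P - 3} = \sqrt{-3 + P}$)
$U{\left(-3 \right)} N{\left(1,\left(-1 - 5\right)^{2} \right)} + v{\left(-11 \right)} = \left(-4 - -6\right) \sqrt{-3 + 1} - 11 = \left(-4 + 6\right) \sqrt{-2} - 11 = 2 i \sqrt{2} - 11 = -11 + 2 i \sqrt{2}$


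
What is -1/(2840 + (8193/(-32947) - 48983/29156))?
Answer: -960602732/2726259040871 ≈ -0.00035235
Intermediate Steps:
-1/(2840 + (8193/(-32947) - 48983/29156)) = -1/(2840 + (8193*(-1/32947) - 48983*1/29156)) = -1/(2840 + (-8193/32947 - 48983/29156)) = -1/(2840 - 1852718009/960602732) = -1/2726259040871/960602732 = -1*960602732/2726259040871 = -960602732/2726259040871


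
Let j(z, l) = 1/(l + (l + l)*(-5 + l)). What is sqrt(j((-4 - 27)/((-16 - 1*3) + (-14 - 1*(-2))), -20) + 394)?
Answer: sqrt(1930605)/70 ≈ 19.849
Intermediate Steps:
j(z, l) = 1/(l + 2*l*(-5 + l)) (j(z, l) = 1/(l + (2*l)*(-5 + l)) = 1/(l + 2*l*(-5 + l)))
sqrt(j((-4 - 27)/((-16 - 1*3) + (-14 - 1*(-2))), -20) + 394) = sqrt(1/((-20)*(-9 + 2*(-20))) + 394) = sqrt(-1/(20*(-9 - 40)) + 394) = sqrt(-1/20/(-49) + 394) = sqrt(-1/20*(-1/49) + 394) = sqrt(1/980 + 394) = sqrt(386121/980) = sqrt(1930605)/70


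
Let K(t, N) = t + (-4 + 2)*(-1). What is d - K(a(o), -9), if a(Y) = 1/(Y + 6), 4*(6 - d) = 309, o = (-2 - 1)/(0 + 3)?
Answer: -1469/20 ≈ -73.450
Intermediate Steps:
o = -1 (o = -3/3 = -3*⅓ = -1)
d = -285/4 (d = 6 - ¼*309 = 6 - 309/4 = -285/4 ≈ -71.250)
a(Y) = 1/(6 + Y)
K(t, N) = 2 + t (K(t, N) = t - 2*(-1) = t + 2 = 2 + t)
d - K(a(o), -9) = -285/4 - (2 + 1/(6 - 1)) = -285/4 - (2 + 1/5) = -285/4 - (2 + ⅕) = -285/4 - 1*11/5 = -285/4 - 11/5 = -1469/20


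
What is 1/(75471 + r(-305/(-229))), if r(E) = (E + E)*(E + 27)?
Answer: 52441/3961732391 ≈ 1.3237e-5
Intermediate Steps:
r(E) = 2*E*(27 + E) (r(E) = (2*E)*(27 + E) = 2*E*(27 + E))
1/(75471 + r(-305/(-229))) = 1/(75471 + 2*(-305/(-229))*(27 - 305/(-229))) = 1/(75471 + 2*(-305*(-1/229))*(27 - 305*(-1/229))) = 1/(75471 + 2*(305/229)*(27 + 305/229)) = 1/(75471 + 2*(305/229)*(6488/229)) = 1/(75471 + 3957680/52441) = 1/(3961732391/52441) = 52441/3961732391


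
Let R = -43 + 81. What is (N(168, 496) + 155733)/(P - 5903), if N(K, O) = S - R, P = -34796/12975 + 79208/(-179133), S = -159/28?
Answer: -3377369430592725/128121583988468 ≈ -26.361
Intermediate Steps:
R = 38
S = -159/28 (S = -159*1/28 = -159/28 ≈ -5.6786)
P = -2420278556/774750225 (P = -34796*1/12975 + 79208*(-1/179133) = -34796/12975 - 79208/179133 = -2420278556/774750225 ≈ -3.1239)
N(K, O) = -1223/28 (N(K, O) = -159/28 - 1*38 = -159/28 - 38 = -1223/28)
(N(168, 496) + 155733)/(P - 5903) = (-1223/28 + 155733)/(-2420278556/774750225 - 5903) = 4359301/(28*(-4575770856731/774750225)) = (4359301/28)*(-774750225/4575770856731) = -3377369430592725/128121583988468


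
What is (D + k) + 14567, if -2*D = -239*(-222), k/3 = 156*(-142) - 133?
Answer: -78817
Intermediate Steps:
k = -66855 (k = 3*(156*(-142) - 133) = 3*(-22152 - 133) = 3*(-22285) = -66855)
D = -26529 (D = -(-239)*(-222)/2 = -½*53058 = -26529)
(D + k) + 14567 = (-26529 - 66855) + 14567 = -93384 + 14567 = -78817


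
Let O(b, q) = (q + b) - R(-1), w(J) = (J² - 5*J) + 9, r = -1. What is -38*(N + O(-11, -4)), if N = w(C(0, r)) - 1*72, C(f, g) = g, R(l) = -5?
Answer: 2546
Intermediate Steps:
w(J) = 9 + J² - 5*J
O(b, q) = 5 + b + q (O(b, q) = (q + b) - 1*(-5) = (b + q) + 5 = 5 + b + q)
N = -57 (N = (9 + (-1)² - 5*(-1)) - 1*72 = (9 + 1 + 5) - 72 = 15 - 72 = -57)
-38*(N + O(-11, -4)) = -38*(-57 + (5 - 11 - 4)) = -38*(-57 - 10) = -38*(-67) = 2546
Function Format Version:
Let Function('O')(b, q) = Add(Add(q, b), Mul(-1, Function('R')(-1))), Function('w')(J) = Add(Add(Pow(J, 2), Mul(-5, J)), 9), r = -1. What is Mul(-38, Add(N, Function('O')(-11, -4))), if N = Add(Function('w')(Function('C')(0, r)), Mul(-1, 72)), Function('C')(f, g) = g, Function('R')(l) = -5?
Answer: 2546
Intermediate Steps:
Function('w')(J) = Add(9, Pow(J, 2), Mul(-5, J))
Function('O')(b, q) = Add(5, b, q) (Function('O')(b, q) = Add(Add(q, b), Mul(-1, -5)) = Add(Add(b, q), 5) = Add(5, b, q))
N = -57 (N = Add(Add(9, Pow(-1, 2), Mul(-5, -1)), Mul(-1, 72)) = Add(Add(9, 1, 5), -72) = Add(15, -72) = -57)
Mul(-38, Add(N, Function('O')(-11, -4))) = Mul(-38, Add(-57, Add(5, -11, -4))) = Mul(-38, Add(-57, -10)) = Mul(-38, -67) = 2546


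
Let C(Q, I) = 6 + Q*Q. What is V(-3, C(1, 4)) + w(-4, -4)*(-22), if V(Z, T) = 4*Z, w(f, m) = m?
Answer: 76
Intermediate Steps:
C(Q, I) = 6 + Q**2
V(-3, C(1, 4)) + w(-4, -4)*(-22) = 4*(-3) - 4*(-22) = -12 + 88 = 76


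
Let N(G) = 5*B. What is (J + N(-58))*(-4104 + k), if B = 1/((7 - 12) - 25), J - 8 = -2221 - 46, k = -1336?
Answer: 36869600/3 ≈ 1.2290e+7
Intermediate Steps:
J = -2259 (J = 8 + (-2221 - 46) = 8 - 2267 = -2259)
B = -1/30 (B = 1/(-5 - 25) = 1/(-30) = -1/30 ≈ -0.033333)
N(G) = -⅙ (N(G) = 5*(-1/30) = -⅙)
(J + N(-58))*(-4104 + k) = (-2259 - ⅙)*(-4104 - 1336) = -13555/6*(-5440) = 36869600/3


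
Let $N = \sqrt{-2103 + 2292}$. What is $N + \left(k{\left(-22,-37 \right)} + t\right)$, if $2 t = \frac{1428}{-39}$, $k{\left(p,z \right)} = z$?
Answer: $- \frac{719}{13} + 3 \sqrt{21} \approx -41.56$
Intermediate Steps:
$t = - \frac{238}{13}$ ($t = \frac{1428 \frac{1}{-39}}{2} = \frac{1428 \left(- \frac{1}{39}\right)}{2} = \frac{1}{2} \left(- \frac{476}{13}\right) = - \frac{238}{13} \approx -18.308$)
$N = 3 \sqrt{21}$ ($N = \sqrt{189} = 3 \sqrt{21} \approx 13.748$)
$N + \left(k{\left(-22,-37 \right)} + t\right) = 3 \sqrt{21} - \frac{719}{13} = - \frac{719}{13} + 3 \sqrt{21}$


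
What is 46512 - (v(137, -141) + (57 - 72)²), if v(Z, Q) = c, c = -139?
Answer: 46426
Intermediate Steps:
v(Z, Q) = -139
46512 - (v(137, -141) + (57 - 72)²) = 46512 - (-139 + (57 - 72)²) = 46512 - (-139 + (-15)²) = 46512 - (-139 + 225) = 46512 - 1*86 = 46512 - 86 = 46426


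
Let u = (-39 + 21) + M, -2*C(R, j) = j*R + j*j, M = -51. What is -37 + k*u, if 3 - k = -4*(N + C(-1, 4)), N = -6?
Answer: 3068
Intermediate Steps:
C(R, j) = -j**2/2 - R*j/2 (C(R, j) = -(j*R + j*j)/2 = -(R*j + j**2)/2 = -(j**2 + R*j)/2 = -j**2/2 - R*j/2)
u = -69 (u = (-39 + 21) - 51 = -18 - 51 = -69)
k = -45 (k = 3 - (-4)*(-6 - 1/2*4*(-1 + 4)) = 3 - (-4)*(-6 - 1/2*4*3) = 3 - (-4)*(-6 - 6) = 3 - (-4)*(-12) = 3 - 1*48 = 3 - 48 = -45)
-37 + k*u = -37 - 45*(-69) = -37 + 3105 = 3068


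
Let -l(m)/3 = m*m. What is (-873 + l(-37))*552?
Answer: -2748960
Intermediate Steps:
l(m) = -3*m**2 (l(m) = -3*m*m = -3*m**2)
(-873 + l(-37))*552 = (-873 - 3*(-37)**2)*552 = (-873 - 3*1369)*552 = (-873 - 4107)*552 = -4980*552 = -2748960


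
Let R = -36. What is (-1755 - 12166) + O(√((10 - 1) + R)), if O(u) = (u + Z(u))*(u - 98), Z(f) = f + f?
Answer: -14002 - 882*I*√3 ≈ -14002.0 - 1527.7*I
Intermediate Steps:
Z(f) = 2*f
O(u) = 3*u*(-98 + u) (O(u) = (u + 2*u)*(u - 98) = (3*u)*(-98 + u) = 3*u*(-98 + u))
(-1755 - 12166) + O(√((10 - 1) + R)) = (-1755 - 12166) + 3*√((10 - 1) - 36)*(-98 + √((10 - 1) - 36)) = -13921 + 3*√(9 - 36)*(-98 + √(9 - 36)) = -13921 + 3*√(-27)*(-98 + √(-27)) = -13921 + 3*(3*I*√3)*(-98 + 3*I*√3) = -13921 + 9*I*√3*(-98 + 3*I*√3)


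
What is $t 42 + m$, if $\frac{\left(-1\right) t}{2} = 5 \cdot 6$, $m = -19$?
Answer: $-2539$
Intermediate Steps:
$t = -60$ ($t = - 2 \cdot 5 \cdot 6 = \left(-2\right) 30 = -60$)
$t 42 + m = \left(-60\right) 42 - 19 = -2520 - 19 = -2539$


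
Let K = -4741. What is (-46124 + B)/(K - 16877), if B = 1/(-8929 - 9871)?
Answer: 867131201/406418400 ≈ 2.1336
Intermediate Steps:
B = -1/18800 (B = 1/(-18800) = -1/18800 ≈ -5.3191e-5)
(-46124 + B)/(K - 16877) = (-46124 - 1/18800)/(-4741 - 16877) = -867131201/18800/(-21618) = -867131201/18800*(-1/21618) = 867131201/406418400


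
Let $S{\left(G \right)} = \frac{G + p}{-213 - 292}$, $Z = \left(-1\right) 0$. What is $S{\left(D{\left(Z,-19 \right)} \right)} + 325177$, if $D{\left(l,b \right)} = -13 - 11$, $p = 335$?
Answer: $\frac{164214074}{505} \approx 3.2518 \cdot 10^{5}$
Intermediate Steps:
$Z = 0$
$D{\left(l,b \right)} = -24$ ($D{\left(l,b \right)} = -13 - 11 = -24$)
$S{\left(G \right)} = - \frac{67}{101} - \frac{G}{505}$ ($S{\left(G \right)} = \frac{G + 335}{-213 - 292} = \frac{335 + G}{-505} = \left(335 + G\right) \left(- \frac{1}{505}\right) = - \frac{67}{101} - \frac{G}{505}$)
$S{\left(D{\left(Z,-19 \right)} \right)} + 325177 = \left(- \frac{67}{101} - - \frac{24}{505}\right) + 325177 = \left(- \frac{67}{101} + \frac{24}{505}\right) + 325177 = - \frac{311}{505} + 325177 = \frac{164214074}{505}$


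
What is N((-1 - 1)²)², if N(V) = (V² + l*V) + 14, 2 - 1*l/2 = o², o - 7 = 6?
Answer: 1705636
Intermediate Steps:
o = 13 (o = 7 + 6 = 13)
l = -334 (l = 4 - 2*13² = 4 - 2*169 = 4 - 338 = -334)
N(V) = 14 + V² - 334*V (N(V) = (V² - 334*V) + 14 = 14 + V² - 334*V)
N((-1 - 1)²)² = (14 + ((-1 - 1)²)² - 334*(-1 - 1)²)² = (14 + ((-2)²)² - 334*(-2)²)² = (14 + 4² - 334*4)² = (14 + 16 - 1336)² = (-1306)² = 1705636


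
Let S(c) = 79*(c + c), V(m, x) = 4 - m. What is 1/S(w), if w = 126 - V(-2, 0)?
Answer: 1/18960 ≈ 5.2743e-5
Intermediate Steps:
w = 120 (w = 126 - (4 - 1*(-2)) = 126 - (4 + 2) = 126 - 1*6 = 126 - 6 = 120)
S(c) = 158*c (S(c) = 79*(2*c) = 158*c)
1/S(w) = 1/(158*120) = 1/18960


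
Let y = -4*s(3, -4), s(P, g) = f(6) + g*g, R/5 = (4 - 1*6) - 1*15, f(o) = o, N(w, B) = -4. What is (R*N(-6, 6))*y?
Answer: -29920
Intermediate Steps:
R = -85 (R = 5*((4 - 1*6) - 1*15) = 5*((4 - 6) - 15) = 5*(-2 - 15) = 5*(-17) = -85)
s(P, g) = 6 + g**2 (s(P, g) = 6 + g*g = 6 + g**2)
y = -88 (y = -4*(6 + (-4)**2) = -4*(6 + 16) = -4*22 = -88)
(R*N(-6, 6))*y = -85*(-4)*(-88) = 340*(-88) = -29920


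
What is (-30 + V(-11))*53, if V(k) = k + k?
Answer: -2756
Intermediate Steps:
V(k) = 2*k
(-30 + V(-11))*53 = (-30 + 2*(-11))*53 = (-30 - 22)*53 = -52*53 = -2756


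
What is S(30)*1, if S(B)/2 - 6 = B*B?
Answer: 1812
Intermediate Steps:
S(B) = 12 + 2*B² (S(B) = 12 + 2*(B*B) = 12 + 2*B²)
S(30)*1 = (12 + 2*30²)*1 = (12 + 2*900)*1 = (12 + 1800)*1 = 1812*1 = 1812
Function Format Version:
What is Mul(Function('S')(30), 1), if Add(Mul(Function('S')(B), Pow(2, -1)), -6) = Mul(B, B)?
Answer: 1812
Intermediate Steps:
Function('S')(B) = Add(12, Mul(2, Pow(B, 2))) (Function('S')(B) = Add(12, Mul(2, Mul(B, B))) = Add(12, Mul(2, Pow(B, 2))))
Mul(Function('S')(30), 1) = Mul(Add(12, Mul(2, Pow(30, 2))), 1) = Mul(Add(12, Mul(2, 900)), 1) = Mul(Add(12, 1800), 1) = Mul(1812, 1) = 1812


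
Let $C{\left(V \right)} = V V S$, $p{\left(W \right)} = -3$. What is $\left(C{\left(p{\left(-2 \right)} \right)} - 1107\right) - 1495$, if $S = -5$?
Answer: $-2647$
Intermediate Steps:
$C{\left(V \right)} = - 5 V^{2}$ ($C{\left(V \right)} = V V \left(-5\right) = V^{2} \left(-5\right) = - 5 V^{2}$)
$\left(C{\left(p{\left(-2 \right)} \right)} - 1107\right) - 1495 = \left(- 5 \left(-3\right)^{2} - 1107\right) - 1495 = \left(\left(-5\right) 9 - 1107\right) - 1495 = \left(-45 - 1107\right) - 1495 = -1152 - 1495 = -2647$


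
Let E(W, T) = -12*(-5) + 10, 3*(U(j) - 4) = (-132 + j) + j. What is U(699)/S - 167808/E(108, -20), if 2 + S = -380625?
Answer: -31936142718/13321945 ≈ -2397.3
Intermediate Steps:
U(j) = -40 + 2*j/3 (U(j) = 4 + ((-132 + j) + j)/3 = 4 + (-132 + 2*j)/3 = 4 + (-44 + 2*j/3) = -40 + 2*j/3)
S = -380627 (S = -2 - 380625 = -380627)
E(W, T) = 70 (E(W, T) = 60 + 10 = 70)
U(699)/S - 167808/E(108, -20) = (-40 + (2/3)*699)/(-380627) - 167808/70 = (-40 + 466)*(-1/380627) - 167808*1/70 = 426*(-1/380627) - 83904/35 = -426/380627 - 83904/35 = -31936142718/13321945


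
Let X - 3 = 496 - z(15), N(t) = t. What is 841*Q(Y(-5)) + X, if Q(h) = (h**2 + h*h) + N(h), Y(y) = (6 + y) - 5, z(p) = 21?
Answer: 24026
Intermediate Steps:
X = 478 (X = 3 + (496 - 1*21) = 3 + (496 - 21) = 3 + 475 = 478)
Y(y) = 1 + y
Q(h) = h + 2*h**2 (Q(h) = (h**2 + h*h) + h = (h**2 + h**2) + h = 2*h**2 + h = h + 2*h**2)
841*Q(Y(-5)) + X = 841*((1 - 5)*(1 + 2*(1 - 5))) + 478 = 841*(-4*(1 + 2*(-4))) + 478 = 841*(-4*(1 - 8)) + 478 = 841*(-4*(-7)) + 478 = 841*28 + 478 = 23548 + 478 = 24026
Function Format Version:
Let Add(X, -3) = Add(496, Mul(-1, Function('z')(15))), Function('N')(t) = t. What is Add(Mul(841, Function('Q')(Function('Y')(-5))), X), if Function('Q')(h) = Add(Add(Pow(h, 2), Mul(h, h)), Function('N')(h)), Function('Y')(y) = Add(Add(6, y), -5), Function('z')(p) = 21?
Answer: 24026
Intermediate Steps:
X = 478 (X = Add(3, Add(496, Mul(-1, 21))) = Add(3, Add(496, -21)) = Add(3, 475) = 478)
Function('Y')(y) = Add(1, y)
Function('Q')(h) = Add(h, Mul(2, Pow(h, 2))) (Function('Q')(h) = Add(Add(Pow(h, 2), Mul(h, h)), h) = Add(Add(Pow(h, 2), Pow(h, 2)), h) = Add(Mul(2, Pow(h, 2)), h) = Add(h, Mul(2, Pow(h, 2))))
Add(Mul(841, Function('Q')(Function('Y')(-5))), X) = Add(Mul(841, Mul(Add(1, -5), Add(1, Mul(2, Add(1, -5))))), 478) = Add(Mul(841, Mul(-4, Add(1, Mul(2, -4)))), 478) = Add(Mul(841, Mul(-4, Add(1, -8))), 478) = Add(Mul(841, Mul(-4, -7)), 478) = Add(Mul(841, 28), 478) = Add(23548, 478) = 24026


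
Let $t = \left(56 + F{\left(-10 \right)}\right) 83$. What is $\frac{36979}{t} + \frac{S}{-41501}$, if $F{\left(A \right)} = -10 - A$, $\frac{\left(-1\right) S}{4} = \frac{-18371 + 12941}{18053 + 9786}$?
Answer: $\frac{6103350187903}{767149969096} \approx 7.9559$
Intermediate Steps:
$S = \frac{21720}{27839}$ ($S = - 4 \frac{-18371 + 12941}{18053 + 9786} = - 4 \left(- \frac{5430}{27839}\right) = - 4 \left(\left(-5430\right) \frac{1}{27839}\right) = \left(-4\right) \left(- \frac{5430}{27839}\right) = \frac{21720}{27839} \approx 0.7802$)
$t = 4648$ ($t = \left(56 - 0\right) 83 = \left(56 + \left(-10 + 10\right)\right) 83 = \left(56 + 0\right) 83 = 56 \cdot 83 = 4648$)
$\frac{36979}{t} + \frac{S}{-41501} = \frac{36979}{4648} + \frac{21720}{27839 \left(-41501\right)} = 36979 \cdot \frac{1}{4648} + \frac{21720}{27839} \left(- \frac{1}{41501}\right) = \frac{36979}{4648} - \frac{21720}{1155346339} = \frac{6103350187903}{767149969096}$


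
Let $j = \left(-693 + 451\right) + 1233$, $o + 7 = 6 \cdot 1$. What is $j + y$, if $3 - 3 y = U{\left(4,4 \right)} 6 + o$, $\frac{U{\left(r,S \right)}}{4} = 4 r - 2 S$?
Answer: $\frac{2785}{3} \approx 928.33$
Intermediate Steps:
$U{\left(r,S \right)} = - 8 S + 16 r$ ($U{\left(r,S \right)} = 4 \left(4 r - 2 S\right) = 4 \left(- 2 S + 4 r\right) = - 8 S + 16 r$)
$o = -1$ ($o = -7 + 6 \cdot 1 = -7 + 6 = -1$)
$j = 991$ ($j = -242 + 1233 = 991$)
$y = - \frac{188}{3}$ ($y = 1 - \frac{\left(\left(-8\right) 4 + 16 \cdot 4\right) 6 - 1}{3} = 1 - \frac{\left(-32 + 64\right) 6 - 1}{3} = 1 - \frac{32 \cdot 6 - 1}{3} = 1 - \frac{192 - 1}{3} = 1 - \frac{191}{3} = - \frac{188}{3} \approx -62.667$)
$j + y = 991 - \frac{188}{3} = \frac{2785}{3}$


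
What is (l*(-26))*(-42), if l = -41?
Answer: -44772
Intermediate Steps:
(l*(-26))*(-42) = -41*(-26)*(-42) = 1066*(-42) = -44772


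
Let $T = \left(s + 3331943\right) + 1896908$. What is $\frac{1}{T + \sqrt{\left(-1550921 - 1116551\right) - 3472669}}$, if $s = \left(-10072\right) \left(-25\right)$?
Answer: $\frac{5480651}{30037541523942} - \frac{203 i \sqrt{149}}{30037541523942} \approx 1.8246 \cdot 10^{-7} - 8.2494 \cdot 10^{-11} i$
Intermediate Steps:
$s = 251800$
$T = 5480651$ ($T = \left(251800 + 3331943\right) + 1896908 = 3583743 + 1896908 = 5480651$)
$\frac{1}{T + \sqrt{\left(-1550921 - 1116551\right) - 3472669}} = \frac{1}{5480651 + \sqrt{\left(-1550921 - 1116551\right) - 3472669}} = \frac{1}{5480651 + \sqrt{-2667472 - 3472669}} = \frac{1}{5480651 + \sqrt{-6140141}} = \frac{1}{5480651 + 203 i \sqrt{149}}$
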